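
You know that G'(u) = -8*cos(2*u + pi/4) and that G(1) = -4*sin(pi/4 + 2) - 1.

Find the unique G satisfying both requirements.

G(u) = -4*sin(2*u + pi/4) - 1

A first test for any G(u): its u-derivative must equal the given G'(u).
A general antiderivative is -4*sin(2*u + pi/4) + C.
The condition gives C = -4*sin(pi/4 + 2) - 1 - (-4*sin(pi/4 + 2)) = -1.
So G(u) = -4*sin(2*u + pi/4) - 1.
Check: d/du[-4*sin(2*u + pi/4) - 1] = -8*cos(2*u + pi/4) = G'(u).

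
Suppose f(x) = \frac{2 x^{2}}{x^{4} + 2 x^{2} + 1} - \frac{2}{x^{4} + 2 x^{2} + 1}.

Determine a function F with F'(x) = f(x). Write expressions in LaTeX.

An antiderivative is F(x) = - \frac{2 x}{x^{2} + 1}.

f has the shape u'v + uv' for u = - 2 x and v = \frac{1}{x^{2} + 1} — it is the derivative of the product u*v.
Check: d/dx[- \frac{2 x}{x^{2} + 1}] = \frac{2 x^{2} - 2}{x^{4} + 2 x^{2} + 1}, which equals f(x).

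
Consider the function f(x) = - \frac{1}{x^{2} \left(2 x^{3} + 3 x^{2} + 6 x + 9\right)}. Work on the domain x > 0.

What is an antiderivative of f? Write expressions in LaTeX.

An antiderivative is F(x) = \frac{2 \log{\left(x \right)}}{27} - \frac{8 \log{\left(x + \frac{3}{2} \right)}}{189} - \frac{\log{\left(x^{2} + 3 \right)}}{63} + \frac{\sqrt{3} \operatorname{atan}{\left(\frac{\sqrt{3} x}{3} \right)}}{63} + \frac{1}{9 x}.

The denominator factors as x^{2} \left(2 x + 3\right) \left(x^{2} + 3\right); partial fractions split f into directly integrable pieces: - \frac{2 x - 3}{63 \left(x^{2} + 3\right)} - \frac{16}{189 \left(2 x + 3\right)} + \frac{2}{27 x} - \frac{1}{9 x^{2}}.
Check: d/dx[\frac{2 \log{\left(x \right)}}{27} - \frac{8 \log{\left(x + \frac{3}{2} \right)}}{189} - \frac{\log{\left(x^{2} + 3 \right)}}{63} + \frac{\sqrt{3} \operatorname{atan}{\left(\frac{\sqrt{3} x}{3} \right)}}{63} + \frac{1}{9 x}] = - \frac{1}{2 x^{5} + 3 x^{4} + 6 x^{3} + 9 x^{2}}, which equals f(x).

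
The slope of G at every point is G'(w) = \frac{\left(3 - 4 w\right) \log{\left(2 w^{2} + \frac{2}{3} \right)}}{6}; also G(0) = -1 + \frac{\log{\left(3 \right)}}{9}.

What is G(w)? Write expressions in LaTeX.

G(w) = \frac{6 w^{2} + 3 w \left(3 - 2 w\right) \log{\left(2 w^{2} + \frac{2}{3} \right)} - 18 w - 2 \log{\left(w^{2} + \frac{1}{3} \right)} + 6 \sqrt{3} \operatorname{atan}{\left(\sqrt{3} w \right)} - 18}{18}

For G(w) to be correct, d/dw[G] must agree with the stated G'(w) identically.
A general antiderivative is \frac{w^{2}}{3} - w + \left(- \frac{w^{2}}{3} + \frac{w}{2}\right) \log{\left(2 w^{2} + \frac{2}{3} \right)} - \frac{\log{\left(w^{2} + \frac{1}{3} \right)}}{9} + \frac{\sqrt{3} \operatorname{atan}{\left(\sqrt{3} w \right)}}{3} + C.
The condition gives C = -1 + \frac{\log{\left(3 \right)}}{9} - (\frac{\log{\left(3 \right)}}{9}) = -1.
So G(w) = \frac{6 w^{2} + 3 w \left(3 - 2 w\right) \log{\left(2 w^{2} + \frac{2}{3} \right)} - 18 w - 2 \log{\left(w^{2} + \frac{1}{3} \right)} + 6 \sqrt{3} \operatorname{atan}{\left(\sqrt{3} w \right)} - 18}{18}.
Check: d/dw[\frac{6 w^{2} + 3 w \left(3 - 2 w\right) \log{\left(2 w^{2} + \frac{2}{3} \right)} - 18 w - 2 \log{\left(w^{2} + \frac{1}{3} \right)} + 6 \sqrt{3} \operatorname{atan}{\left(\sqrt{3} w \right)} - 18}{18}] = - \frac{2 w \log{\left(w^{2} + \frac{1}{3} \right)}}{3} - \frac{2 w \log{\left(2 \right)}}{3} + \frac{\log{\left(w^{2} + \frac{1}{3} \right)}}{2} + \frac{\log{\left(2 \right)}}{2}, which equals G'(w).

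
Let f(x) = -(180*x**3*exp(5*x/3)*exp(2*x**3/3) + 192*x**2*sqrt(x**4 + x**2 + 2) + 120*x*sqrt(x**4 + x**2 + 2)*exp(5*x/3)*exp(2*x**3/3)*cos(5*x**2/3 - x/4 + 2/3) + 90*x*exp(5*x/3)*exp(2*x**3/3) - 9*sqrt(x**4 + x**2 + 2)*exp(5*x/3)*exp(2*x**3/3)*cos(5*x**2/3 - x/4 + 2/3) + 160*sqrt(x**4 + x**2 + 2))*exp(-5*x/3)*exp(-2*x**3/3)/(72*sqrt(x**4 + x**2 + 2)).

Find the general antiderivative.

F(x) = (-15*sqrt(x**4 + x**2 + 2) + 16*exp(-2*x**3/3 - 5*x/3) - 6*sin(5*x**2/3 - x/4 + 2/3))/12 + C

A candidate is checked by its d/dx: the result must match f(x).
Check: d/dx[(-15*sqrt(x**4 + x**2 + 2) + 16*exp(-2*x**3/3 - 5*x/3) - 6*sin(5*x**2/3 - x/4 + 2/3))/12] = (-180*x**3*exp(5*x/3)*exp(2*x**3/3) - 192*x**2*sqrt(x**4 + x**2 + 2) - 120*x*sqrt(x**4 + x**2 + 2)*exp(5*x/3)*exp(2*x**3/3)*cos(5*x**2/3 - x/4 + 2/3) - 90*x*exp(5*x/3)*exp(2*x**3/3) + 9*sqrt(x**4 + x**2 + 2)*exp(5*x/3)*exp(2*x**3/3)*cos(5*x**2/3 - x/4 + 2/3) - 160*sqrt(x**4 + x**2 + 2))*exp(-5*x/3)*exp(-2*x**3/3)/(72*sqrt(x**4 + x**2 + 2)), which equals f(x).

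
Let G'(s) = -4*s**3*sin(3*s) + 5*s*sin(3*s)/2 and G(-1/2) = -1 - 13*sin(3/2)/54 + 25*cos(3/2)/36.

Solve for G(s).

G(s) = (72*s**3*cos(3*s) - 72*s**2*sin(3*s) - 93*s*cos(3*s) + 31*sin(3*s) - 54)/54

The integrand splits into summands that can be handled one at a time.
A general antiderivative is 4*s**3*cos(3*s)/3 - 4*s**2*sin(3*s)/3 - 31*s*cos(3*s)/18 + 31*sin(3*s)/54 + C.
The condition gives C = -1 - 13*sin(3/2)/54 + 25*cos(3/2)/36 - (-13*sin(3/2)/54 + 25*cos(3/2)/36) = -1.
So G(s) = (72*s**3*cos(3*s) - 72*s**2*sin(3*s) - 93*s*cos(3*s) + 31*sin(3*s) - 54)/54.
Check: d/ds[(72*s**3*cos(3*s) - 72*s**2*sin(3*s) - 93*s*cos(3*s) + 31*sin(3*s) - 54)/54] = -4*s**3*sin(3*s) + 5*s*sin(3*s)/2 = G'(s).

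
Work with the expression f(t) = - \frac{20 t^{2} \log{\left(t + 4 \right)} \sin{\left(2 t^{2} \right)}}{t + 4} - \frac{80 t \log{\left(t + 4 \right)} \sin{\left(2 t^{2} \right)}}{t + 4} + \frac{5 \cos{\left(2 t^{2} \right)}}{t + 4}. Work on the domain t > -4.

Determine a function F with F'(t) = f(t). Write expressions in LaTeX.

f has the shape u'v + uv' for u = 5 \cos{\left(2 t^{2} \right)} and v = \log{\left(t + 4 \right)} — it is the derivative of the product u*v.
Check: d/dt[5 \log{\left(t + 4 \right)} \cos{\left(2 t^{2} \right)}] = \frac{- 20 t^{2} \log{\left(t + 4 \right)} \sin{\left(2 t^{2} \right)} - 80 t \log{\left(t + 4 \right)} \sin{\left(2 t^{2} \right)} + 5 \cos{\left(2 t^{2} \right)}}{t + 4}, which equals f(t).

An antiderivative is F(t) = 5 \log{\left(t + 4 \right)} \cos{\left(2 t^{2} \right)}.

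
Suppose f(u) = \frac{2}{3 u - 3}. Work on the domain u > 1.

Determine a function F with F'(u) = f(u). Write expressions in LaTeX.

An antiderivative is F(u) = \frac{2 \log{\left(\frac{3 u}{2} - \frac{3}{2} \right)}}{3}.

Since d/du undoes antidifferentiation here, F'(u) = f(u) is required of F(u).
Check: d/du[\frac{2 \log{\left(\frac{3 u}{2} - \frac{3}{2} \right)}}{3}] = \frac{2}{3 u - 3} = f(u).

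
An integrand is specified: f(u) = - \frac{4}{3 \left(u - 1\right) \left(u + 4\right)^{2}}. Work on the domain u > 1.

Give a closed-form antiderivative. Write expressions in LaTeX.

An antiderivative is F(u) = - \frac{4 \log{\left(u - 1 \right)}}{75} + \frac{4 \log{\left(u + 4 \right)}}{75} - \frac{4}{15 u + 60}.

Factor the denominator (3 \left(u - 1\right) \left(u + 4\right)^{2}) and decompose: f = \frac{4}{75 \left(u + 4\right)} + \frac{4}{15 \left(u + 4\right)^{2}} - \frac{4}{75 \left(u - 1\right)}; each piece integrates to a log, atan, or power term.
Check: d/du[- \frac{4 \log{\left(u - 1 \right)}}{75} + \frac{4 \log{\left(u + 4 \right)}}{75} - \frac{4}{15 u + 60}] = - \frac{4}{3 u^{3} + 21 u^{2} + 24 u - 48}, which equals f(u).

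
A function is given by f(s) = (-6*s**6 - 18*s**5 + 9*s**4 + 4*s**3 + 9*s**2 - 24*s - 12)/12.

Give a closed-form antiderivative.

An antiderivative is F(s) = -s*(30*s**6 + 105*s**5 - 63*s**4 - 35*s**3 - 105*s**2 + 420*s + 420)/420.

Whatever form F(s) takes, F'(s) = f(s) is non-negotiable.
Check: d/ds[-s*(30*s**6 + 105*s**5 - 63*s**4 - 35*s**3 - 105*s**2 + 420*s + 420)/420] = -s**6/2 - 3*s**5/2 + 3*s**4/4 + s**3/3 + 3*s**2/4 - 2*s - 1, which equals f(s).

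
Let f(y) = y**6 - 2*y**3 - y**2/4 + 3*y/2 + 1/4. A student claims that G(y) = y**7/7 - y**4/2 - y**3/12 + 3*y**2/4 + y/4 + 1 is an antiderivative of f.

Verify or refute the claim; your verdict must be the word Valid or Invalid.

d/dy[G] = y**6 - 2*y**3 - y**2/4 + 3*y/2 + 1/4
This equals f(y) exactly, so the claim holds.

Valid. The derivative of G reproduces f.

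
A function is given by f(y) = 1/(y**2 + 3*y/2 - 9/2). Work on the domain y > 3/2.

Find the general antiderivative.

Factor the denominator ((y + 3)*(2*y - 3)) and decompose: f = 4/(9*(2*y - 3)) - 2/(9*(y + 3)); each piece integrates to a log, atan, or power term.
Check: d/dy[2*log(y - 3/2)/9 - 2*log(y + 3)/9] = 2/(2*y**2 + 3*y - 9), which equals f(y).

F(y) = 2*log(y - 3/2)/9 - 2*log(y + 3)/9 + C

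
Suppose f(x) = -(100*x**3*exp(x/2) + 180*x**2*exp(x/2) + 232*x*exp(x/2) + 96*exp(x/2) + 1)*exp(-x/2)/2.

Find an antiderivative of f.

An antiderivative is F(x) = -(25*x**4*exp(x/2) + 60*x**3*exp(x/2) + 116*x**2*exp(x/2) + 96*x*exp(x/2) + 64*exp(x/2) - 2)*exp(-x/2)/2.

Since d/dx undoes antidifferentiation here, F'(x) = f(x) is required of F(x).
Check: d/dx[-(25*x**4*exp(x/2) + 60*x**3*exp(x/2) + 116*x**2*exp(x/2) + 96*x*exp(x/2) + 64*exp(x/2) - 2)*exp(-x/2)/2] = (-100*x**3*exp(x/2) - 180*x**2*exp(x/2) - 232*x*exp(x/2) - 96*exp(x/2) - 1)*exp(-x/2)/2, which equals f(x).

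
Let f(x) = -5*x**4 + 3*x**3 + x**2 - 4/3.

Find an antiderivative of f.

The integrand splits into summands that can be handled one at a time.
Check: d/dx[x*(-12*x**4 + 9*x**3 + 4*x**2 - 16)/12] = -5*x**4 + 3*x**3 + x**2 - 4/3 = f(x).

An antiderivative is F(x) = x*(-12*x**4 + 9*x**3 + 4*x**2 - 16)/12.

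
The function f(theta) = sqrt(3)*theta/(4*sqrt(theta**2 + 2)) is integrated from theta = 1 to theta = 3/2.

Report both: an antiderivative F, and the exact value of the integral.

The substitution u = 3*theta**2 + 6 works: f is exactly (dF/du)*(du/dtheta) for that inner function.
F(theta) = sqrt(3)*sqrt(theta**2 + 2)/4 is an antiderivative of f.
Check: d/dtheta[sqrt(3)*sqrt(theta**2 + 2)/4] = sqrt(3)*theta/(4*sqrt(theta**2 + 2)) = f(theta).
F(3/2) = sqrt(51)/8; F(1) = 3/4.
Integral = F(3/2) - F(1) = -3/4 + sqrt(51)/8.

Antiderivative: F(theta) = sqrt(3)*sqrt(theta**2 + 2)/4; value = -3/4 + sqrt(51)/8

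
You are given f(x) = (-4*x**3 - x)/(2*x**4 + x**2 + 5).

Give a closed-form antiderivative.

An antiderivative is F(x) = -log(x**4 + x**2/2 + 5/2)/2.

The substitution u = x**4 + x**2/2 + 5/2 works: f is exactly (dF/du)*(du/dx) for that inner function.
Check: d/dx[-log(x**4 + x**2/2 + 5/2)/2] = (-4*x**3 - x)/(2*x**4 + x**2 + 5) = f(x).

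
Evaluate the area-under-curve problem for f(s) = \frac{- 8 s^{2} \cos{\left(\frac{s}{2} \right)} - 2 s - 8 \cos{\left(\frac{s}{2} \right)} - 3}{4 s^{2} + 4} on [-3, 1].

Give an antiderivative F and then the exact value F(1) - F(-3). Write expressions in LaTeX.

Check any antiderivative F(s) by computing F'(s) and comparing it with f(s).
F(s) = - \frac{\log{\left(s^{2} + 1 \right)} + 16 \sin{\left(\frac{s}{2} \right)} + 3 \operatorname{atan}{\left(s \right)}}{4} is an antiderivative of f.
Check: d/ds[- \frac{\log{\left(s^{2} + 1 \right)} + 16 \sin{\left(\frac{s}{2} \right)} + 3 \operatorname{atan}{\left(s \right)}}{4}] = \frac{- 8 s^{2} \cos{\left(\frac{s}{2} \right)} - 2 s - 8 \cos{\left(\frac{s}{2} \right)} - 3}{4 s^{2} + 4} = f(s).
F(1) = - 4 \sin{\left(\frac{1}{2} \right)} - \frac{3 \pi}{16} - \frac{\log{\left(2 \right)}}{4}; F(-3) = - \frac{\log{\left(10 \right)}}{4} + \frac{3 \operatorname{atan}{\left(3 \right)}}{4} + 4 \sin{\left(\frac{3}{2} \right)}.
Integral = F(1) - F(-3) = - 4 \sin{\left(\frac{3}{2} \right)} - 4 \sin{\left(\frac{1}{2} \right)} - \frac{3 \operatorname{atan}{\left(3 \right)}}{4} - \frac{3 \pi}{16} - \frac{\log{\left(2 \right)}}{4} + \frac{\log{\left(10 \right)}}{4}.

Antiderivative: F(s) = - \frac{\log{\left(s^{2} + 1 \right)} + 16 \sin{\left(\frac{s}{2} \right)} + 3 \operatorname{atan}{\left(s \right)}}{4}; value = - 4 \sin{\left(\frac{3}{2} \right)} - 4 \sin{\left(\frac{1}{2} \right)} - \frac{3 \operatorname{atan}{\left(3 \right)}}{4} - \frac{3 \pi}{16} - \frac{\log{\left(2 \right)}}{4} + \frac{\log{\left(10 \right)}}{4}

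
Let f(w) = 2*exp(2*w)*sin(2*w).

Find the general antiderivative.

F(w) = exp(2*w)*sin(2*w)/2 - exp(2*w)*cos(2*w)/2 + C

Any candidate F(w) must reproduce f(w) exactly when differentiated.
Check: d/dw[exp(2*w)*sin(2*w)/2 - exp(2*w)*cos(2*w)/2] = 2*exp(2*w)*sin(2*w) = f(w).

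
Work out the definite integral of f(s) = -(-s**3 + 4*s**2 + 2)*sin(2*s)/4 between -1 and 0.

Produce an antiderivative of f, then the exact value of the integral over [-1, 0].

Differentiate the proposed F(s) back; it has to land on f(s) exactly.
F(s) = -s**3*cos(2*s)/8 + 3*s**2*sin(2*s)/16 + s**2*cos(2*s)/2 - s*sin(2*s)/2 + 3*s*cos(2*s)/16 - 3*sin(2*s)/32 is an antiderivative of f.
Check: d/ds[-s**3*cos(2*s)/8 + 3*s**2*sin(2*s)/16 + s**2*cos(2*s)/2 - s*sin(2*s)/2 + 3*s*cos(2*s)/16 - 3*sin(2*s)/32] = s**3*sin(2*s)/4 - s**2*sin(2*s) - sin(2*s)/2, which equals f(s).
F(0) = 0; F(-1) = -19*sin(2)/32 + 7*cos(2)/16.
Integral = F(0) - F(-1) = -7*cos(2)/16 + 19*sin(2)/32.

Antiderivative: F(s) = -s**3*cos(2*s)/8 + 3*s**2*sin(2*s)/16 + s**2*cos(2*s)/2 - s*sin(2*s)/2 + 3*s*cos(2*s)/16 - 3*sin(2*s)/32; value = -7*cos(2)/16 + 19*sin(2)/32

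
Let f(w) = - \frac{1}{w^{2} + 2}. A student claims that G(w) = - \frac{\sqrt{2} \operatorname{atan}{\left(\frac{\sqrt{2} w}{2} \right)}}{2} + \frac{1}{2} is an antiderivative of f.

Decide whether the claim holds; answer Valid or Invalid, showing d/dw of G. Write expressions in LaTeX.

Valid - differentiating G returns exactly f.

d/dw[G] = - \frac{1}{w^{2} + 2}
This equals f(w) exactly, so the claim holds.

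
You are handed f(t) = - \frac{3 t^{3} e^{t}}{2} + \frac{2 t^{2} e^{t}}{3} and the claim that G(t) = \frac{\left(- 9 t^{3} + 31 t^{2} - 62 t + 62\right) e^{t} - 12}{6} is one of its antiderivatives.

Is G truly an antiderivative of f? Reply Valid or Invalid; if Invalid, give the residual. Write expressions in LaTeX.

Valid: G'(t) = f(t).

d/dt[G] = - \frac{3 t^{3} e^{t}}{2} + \frac{2 t^{2} e^{t}}{3}
This equals f(t) exactly, so the claim holds.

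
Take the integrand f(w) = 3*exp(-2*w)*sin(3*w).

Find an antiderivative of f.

An antiderivative is F(w) = -6*exp(-2*w)*sin(3*w)/13 - 9*exp(-2*w)*cos(3*w)/13.

An antiderivative F(w) passes only if d/dw[F] lands on f(w) exactly.
Check: d/dw[-6*exp(-2*w)*sin(3*w)/13 - 9*exp(-2*w)*cos(3*w)/13] = 3*exp(-2*w)*sin(3*w) = f(w).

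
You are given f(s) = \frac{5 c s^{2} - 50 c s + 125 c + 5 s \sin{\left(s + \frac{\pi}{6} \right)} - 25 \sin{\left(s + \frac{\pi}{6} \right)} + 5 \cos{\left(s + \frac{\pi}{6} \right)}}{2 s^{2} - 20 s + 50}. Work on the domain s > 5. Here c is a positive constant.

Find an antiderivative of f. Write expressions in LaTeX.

An antiderivative is F(s) = \frac{5 \left(c s^{2} - 5 c s - \cos{\left(s + \frac{\pi}{6} \right)}\right)}{2 \left(s - 5\right)}.

For F(s) to be correct the identity F'(s) - f(s) = 0 must hold.
Check: d/ds[\frac{5 \left(c s^{2} - 5 c s - \cos{\left(s + \frac{\pi}{6} \right)}\right)}{2 \left(s - 5\right)}] = \frac{5 c s^{2} - 50 c s + 125 c + 5 s \sin{\left(s + \frac{\pi}{6} \right)} - 25 \sin{\left(s + \frac{\pi}{6} \right)} + 5 \cos{\left(s + \frac{\pi}{6} \right)}}{2 s^{2} - 20 s + 50} = f(s).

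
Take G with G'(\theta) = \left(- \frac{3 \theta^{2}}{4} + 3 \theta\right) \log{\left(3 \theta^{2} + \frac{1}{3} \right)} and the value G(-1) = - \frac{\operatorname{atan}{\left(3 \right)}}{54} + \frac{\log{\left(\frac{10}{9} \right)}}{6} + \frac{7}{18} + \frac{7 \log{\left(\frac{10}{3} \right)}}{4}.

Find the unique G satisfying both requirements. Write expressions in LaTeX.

G(\theta) = \frac{- 27 \theta^{3} \log{\left(3 \theta^{2} + \frac{1}{3} \right)} + 18 \theta^{3} + 162 \theta^{2} \log{\left(3 \theta^{2} + \frac{1}{3} \right)} - 162 \theta^{2} - 6 \theta + 18 \log{\left(\theta^{2} + \frac{1}{9} \right)} + 2 \operatorname{atan}{\left(3 \theta \right)} + 216}{108}

For G(\theta) to be correct, d/d\theta[G] must agree with the stated G'(\theta) identically.
A general antiderivative is \frac{\theta^{3}}{6} - \frac{3 \theta^{2}}{2} - \frac{\theta}{18} + \left(- \frac{\theta^{3}}{4} + \frac{3 \theta^{2}}{2}\right) \log{\left(3 \theta^{2} + \frac{1}{3} \right)} + \frac{\log{\left(\theta^{2} + \frac{1}{9} \right)}}{6} + \frac{\operatorname{atan}{\left(3 \theta \right)}}{54} + C.
The condition gives C = - \frac{\operatorname{atan}{\left(3 \right)}}{54} + \frac{\log{\left(\frac{10}{9} \right)}}{6} + \frac{7}{18} + \frac{7 \log{\left(\frac{10}{3} \right)}}{4} - (- \frac{29}{18} - \frac{\operatorname{atan}{\left(3 \right)}}{54} + \frac{\log{\left(\frac{10}{9} \right)}}{6} + \frac{7 \log{\left(\frac{10}{3} \right)}}{4}) = 2.
So G(\theta) = \frac{- 27 \theta^{3} \log{\left(3 \theta^{2} + \frac{1}{3} \right)} + 18 \theta^{3} + 162 \theta^{2} \log{\left(3 \theta^{2} + \frac{1}{3} \right)} - 162 \theta^{2} - 6 \theta + 18 \log{\left(\theta^{2} + \frac{1}{9} \right)} + 2 \operatorname{atan}{\left(3 \theta \right)} + 216}{108}.
Check: d/d\theta[\frac{- 27 \theta^{3} \log{\left(3 \theta^{2} + \frac{1}{3} \right)} + 18 \theta^{3} + 162 \theta^{2} \log{\left(3 \theta^{2} + \frac{1}{3} \right)} - 162 \theta^{2} - 6 \theta + 18 \log{\left(\theta^{2} + \frac{1}{9} \right)} + 2 \operatorname{atan}{\left(3 \theta \right)} + 216}{108}] = - \frac{3 \theta^{2} \log{\left(3 \theta^{2} + \frac{1}{3} \right)}}{4} + 3 \theta \log{\left(3 \theta^{2} + \frac{1}{3} \right)}, which equals G'(\theta).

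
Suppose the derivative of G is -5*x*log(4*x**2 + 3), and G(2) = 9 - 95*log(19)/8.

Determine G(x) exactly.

G(x) = -5*x**2*log(4*x**2 + 3)/2 + 5*x**2/2 - 15*log(4*x**2 + 3)/8 - 1

For G(x) to be correct, d/dx[G] must agree with the stated G'(x) identically.
A general antiderivative is -5*x**2*log(4*x**2 + 3)/2 + 5*x**2/2 - 15*log(4*x**2 + 3)/8 + C.
The condition gives C = 9 - 95*log(19)/8 - (10 - 95*log(19)/8) = -1.
So G(x) = -5*x**2*log(4*x**2 + 3)/2 + 5*x**2/2 - 15*log(4*x**2 + 3)/8 - 1.
Check: d/dx[-5*x**2*log(4*x**2 + 3)/2 + 5*x**2/2 - 15*log(4*x**2 + 3)/8 - 1] = -5*x*log(4*x**2 + 3) = G'(x).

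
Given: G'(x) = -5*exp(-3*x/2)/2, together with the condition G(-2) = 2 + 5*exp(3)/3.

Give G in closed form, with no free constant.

A candidate passes only if d/dx[G] lands on the given G'(x) exactly.
A general antiderivative is 5*exp(-3*x/2)/3 + C.
The condition gives C = 2 + 5*exp(3)/3 - (5*exp(3)/3) = 2.
So G(x) = (6*exp(3*x/2) + 5)*exp(-3*x/2)/3.
Check: d/dx[(6*exp(3*x/2) + 5)*exp(-3*x/2)/3] = -5*exp(-3*x/2)/2 = G'(x).

G(x) = (6*exp(3*x/2) + 5)*exp(-3*x/2)/3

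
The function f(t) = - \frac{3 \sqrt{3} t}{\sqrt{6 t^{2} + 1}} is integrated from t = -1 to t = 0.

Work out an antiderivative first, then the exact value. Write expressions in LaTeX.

Antiderivative: F(t) = - \frac{\sqrt{3} \sqrt{6 t^{2} + 1}}{2}; value = - \frac{\sqrt{3}}{2} + \frac{\sqrt{21}}{2}

f matches the chain-rule pattern g'(h)*h' with inner function h(t) = 2 t^{2} + \frac{1}{3}; substituting u = h(t) collapses the integral.
F(t) = - \frac{\sqrt{3} \sqrt{6 t^{2} + 1}}{2} is an antiderivative of f.
Check: d/dt[- \frac{\sqrt{3} \sqrt{6 t^{2} + 1}}{2}] = - \frac{3 \sqrt{3} t}{\sqrt{6 t^{2} + 1}} = f(t).
F(0) = - \frac{\sqrt{3}}{2}; F(-1) = - \frac{\sqrt{21}}{2}.
Integral = F(0) - F(-1) = - \frac{\sqrt{3}}{2} + \frac{\sqrt{21}}{2}.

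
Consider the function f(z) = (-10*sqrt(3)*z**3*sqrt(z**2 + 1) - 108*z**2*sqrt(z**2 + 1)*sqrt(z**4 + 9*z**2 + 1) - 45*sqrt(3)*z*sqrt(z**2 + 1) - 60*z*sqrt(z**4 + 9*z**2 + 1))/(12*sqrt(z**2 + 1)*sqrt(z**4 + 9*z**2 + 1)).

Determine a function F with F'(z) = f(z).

An antiderivative is F(z) = -3*z**3 - 5*sqrt(z**2 + 1) - 5*sqrt(z**4/3 + 3*z**2 + 1/3)/4.

For F(z) to be correct the identity F'(z) - f(z) = 0 must hold.
Check: d/dz[-3*z**3 - 5*sqrt(z**2 + 1) - 5*sqrt(z**4/3 + 3*z**2 + 1/3)/4] = (-10*sqrt(3)*z**3*sqrt(z**2 + 1) - 108*z**2*sqrt(z**2 + 1)*sqrt(z**4 + 9*z**2 + 1) - 45*sqrt(3)*z*sqrt(z**2 + 1) - 60*z*sqrt(z**4 + 9*z**2 + 1))/(12*sqrt(z**2 + 1)*sqrt(z**4 + 9*z**2 + 1)) = f(z).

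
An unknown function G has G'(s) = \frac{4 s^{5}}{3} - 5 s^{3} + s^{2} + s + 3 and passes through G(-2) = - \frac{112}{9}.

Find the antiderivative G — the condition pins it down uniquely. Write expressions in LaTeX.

G(s) = \frac{s \left(8 s^{5} - 45 s^{3} + 12 s^{2} + 18 s + 108\right)}{36}

Integrate term by term and add the pieces.
A general antiderivative is \frac{2 s^{6}}{9} - \frac{5 s^{4}}{4} + \frac{s^{3}}{3} + \frac{s^{2}}{2} + 3 s + C.
The condition gives C = - \frac{112}{9} - (- \frac{112}{9}) = 0.
So G(s) = \frac{s \left(8 s^{5} - 45 s^{3} + 12 s^{2} + 18 s + 108\right)}{36}.
Check: d/ds[\frac{s \left(8 s^{5} - 45 s^{3} + 12 s^{2} + 18 s + 108\right)}{36}] = \frac{4 s^{5}}{3} - 5 s^{3} + s^{2} + s + 3 = G'(s).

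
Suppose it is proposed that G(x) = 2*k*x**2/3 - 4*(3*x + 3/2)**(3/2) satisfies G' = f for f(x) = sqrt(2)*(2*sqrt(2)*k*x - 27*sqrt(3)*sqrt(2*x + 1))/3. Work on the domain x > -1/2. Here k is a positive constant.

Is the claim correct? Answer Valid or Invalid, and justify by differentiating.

Valid - differentiating G returns exactly f.

d/dx[G] = sqrt(2)*(4*sqrt(2)*k*x - 54*sqrt(3)*sqrt(2*x + 1))/6
This equals f(x) exactly, so the claim holds.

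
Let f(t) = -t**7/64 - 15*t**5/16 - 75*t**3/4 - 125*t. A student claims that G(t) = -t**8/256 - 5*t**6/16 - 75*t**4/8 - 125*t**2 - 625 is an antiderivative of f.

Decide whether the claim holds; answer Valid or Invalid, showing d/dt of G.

d/dt[G] = -t**7/32 - 15*t**5/8 - 75*t**3/2 - 250*t
d/dt[G] - f(t) = -t**7/64 - 15*t**5/16 - 75*t**3/4 - 125*t != 0.

Invalid: d/dt[G] - f = -t**7/64 - 15*t**5/16 - 75*t**3/4 - 125*t, which is not 0.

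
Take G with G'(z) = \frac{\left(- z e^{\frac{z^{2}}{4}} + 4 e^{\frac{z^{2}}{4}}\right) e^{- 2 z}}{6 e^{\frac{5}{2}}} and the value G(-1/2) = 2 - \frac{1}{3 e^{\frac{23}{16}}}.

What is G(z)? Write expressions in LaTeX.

G(z) = \frac{\left(6 e^{\frac{5}{2}} e^{2 z} e^{- \frac{z^{2}}{4}} - 1\right) e^{- 2 z} e^{\frac{z^{2}}{4}}}{3 e^{\frac{5}{2}}}

G'(z) matches the chain-rule pattern g'(h)*h' with inner function h(z) = \frac{z^{2}}{4} - 2 z - \frac{5}{2}; substituting u = h(z) collapses the integral.
A general antiderivative is - \frac{e^{\frac{z^{2}}{4} - 2 z - \frac{5}{2}}}{3} + C.
The condition gives C = 2 - \frac{1}{3 e^{\frac{23}{16}}} - (- \frac{1}{3 e^{\frac{23}{16}}}) = 2.
So G(z) = \frac{\left(6 e^{\frac{5}{2}} e^{2 z} e^{- \frac{z^{2}}{4}} - 1\right) e^{- 2 z} e^{\frac{z^{2}}{4}}}{3 e^{\frac{5}{2}}}.
Check: d/dz[\frac{\left(6 e^{\frac{5}{2}} e^{2 z} e^{- \frac{z^{2}}{4}} - 1\right) e^{- 2 z} e^{\frac{z^{2}}{4}}}{3 e^{\frac{5}{2}}}] = \frac{\left(- z e^{\frac{z^{2}}{2}} + 4 e^{\frac{z^{2}}{2}}\right) e^{- 2 z} e^{- \frac{z^{2}}{4}}}{6 e^{\frac{5}{2}}}, which equals G'(z).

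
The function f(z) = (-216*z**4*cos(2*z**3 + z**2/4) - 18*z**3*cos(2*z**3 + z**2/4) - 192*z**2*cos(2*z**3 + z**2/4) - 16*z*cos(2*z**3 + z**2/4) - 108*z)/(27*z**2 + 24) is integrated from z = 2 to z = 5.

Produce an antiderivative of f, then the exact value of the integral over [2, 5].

Recover f(z) by differentiating a candidate F(z); any mismatch rules it out.
F(z) = -2*log(9*z**2 + 8) - 4*sin(2*z**3 + z**2/4)/3 is an antiderivative of f.
Check: d/dz[-2*log(9*z**2 + 8) - 4*sin(2*z**3 + z**2/4)/3] = (-216*z**4*cos(2*z**3 + z**2/4) - 18*z**3*cos(2*z**3 + z**2/4) - 192*z**2*cos(2*z**3 + z**2/4) - 16*z*cos(2*z**3 + z**2/4) - 108*z)/(27*z**2 + 24) = f(z).
F(5) = -2*log(233) - 4*sin(1025/4)/3; F(2) = -2*log(44) - 4*sin(17)/3.
Integral = F(5) - F(2) = -2*log(233/6) + 4*sin(17)/3 - 4*sin(1025/4)/3 + 2*log(22/3).

Antiderivative: F(z) = -2*log(9*z**2 + 8) - 4*sin(2*z**3 + z**2/4)/3; value = -2*log(233/6) + 4*sin(17)/3 - 4*sin(1025/4)/3 + 2*log(22/3)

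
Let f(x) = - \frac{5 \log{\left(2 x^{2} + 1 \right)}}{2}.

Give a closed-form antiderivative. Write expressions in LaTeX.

An antiderivative is F(x) = \frac{5 \left(- x \log{\left(2 x^{2} + 1 \right)} + 2 x - \sqrt{2} \operatorname{atan}{\left(\sqrt{2} x \right)}\right)}{2}.

A candidate is checked by its d/dx: the result must match f(x).
Check: d/dx[\frac{5 \left(- x \log{\left(2 x^{2} + 1 \right)} + 2 x - \sqrt{2} \operatorname{atan}{\left(\sqrt{2} x \right)}\right)}{2}] = - \frac{5 \log{\left(2 x^{2} + 1 \right)}}{2} = f(x).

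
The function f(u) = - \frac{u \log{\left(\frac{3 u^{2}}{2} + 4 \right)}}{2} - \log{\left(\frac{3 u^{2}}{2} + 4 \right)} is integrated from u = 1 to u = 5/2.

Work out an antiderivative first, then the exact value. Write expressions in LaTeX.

Integrate term by term and add the pieces.
F(u) = - \frac{u^{2} \log{\left(\frac{3 u^{2}}{2} + 4 \right)}}{4} + \frac{u^{2}}{4} - u \log{\left(\frac{3 u^{2}}{2} + 4 \right)} + 2 u - \frac{2 \log{\left(u^{2} + \frac{8}{3} \right)}}{3} - \frac{4 \sqrt{6} \operatorname{atan}{\left(\frac{\sqrt{6} u}{4} \right)}}{3} is an antiderivative of f.
Check: d/du[- \frac{u^{2} \log{\left(\frac{3 u^{2}}{2} + 4 \right)}}{4} + \frac{u^{2}}{4} - u \log{\left(\frac{3 u^{2}}{2} + 4 \right)} + 2 u - \frac{2 \log{\left(u^{2} + \frac{8}{3} \right)}}{3} - \frac{4 \sqrt{6} \operatorname{atan}{\left(\frac{\sqrt{6} u}{4} \right)}}{3}] = - \frac{u \log{\left(\frac{3 u^{2}}{2} + 4 \right)}}{2} - \log{\left(\frac{3 u^{2}}{2} + 4 \right)} = f(u).
F(5/2) = - \frac{65 \log{\left(\frac{107}{8} \right)}}{16} - \frac{4 \sqrt{6} \operatorname{atan}{\left(\frac{5 \sqrt{6}}{8} \right)}}{3} - \frac{2 \log{\left(\frac{107}{12} \right)}}{3} + \frac{105}{16}; F(1) = - \frac{5 \log{\left(\frac{11}{2} \right)}}{4} - \frac{4 \sqrt{6} \operatorname{atan}{\left(\frac{\sqrt{6}}{4} \right)}}{3} - \frac{2 \log{\left(\frac{11}{3} \right)}}{3} + \frac{9}{4}.
Integral = F(5/2) - F(1) = - \frac{65 \log{\left(\frac{107}{8} \right)}}{16} - \frac{4 \sqrt{6} \operatorname{atan}{\left(\frac{5 \sqrt{6}}{8} \right)}}{3} - \frac{2 \log{\left(\frac{107}{12} \right)}}{3} + \frac{2 \log{\left(\frac{11}{3} \right)}}{3} + \frac{4 \sqrt{6} \operatorname{atan}{\left(\frac{\sqrt{6}}{4} \right)}}{3} + \frac{5 \log{\left(\frac{11}{2} \right)}}{4} + \frac{69}{16}.

Antiderivative: F(u) = - \frac{u^{2} \log{\left(\frac{3 u^{2}}{2} + 4 \right)}}{4} + \frac{u^{2}}{4} - u \log{\left(\frac{3 u^{2}}{2} + 4 \right)} + 2 u - \frac{2 \log{\left(u^{2} + \frac{8}{3} \right)}}{3} - \frac{4 \sqrt{6} \operatorname{atan}{\left(\frac{\sqrt{6} u}{4} \right)}}{3}; value = - \frac{65 \log{\left(\frac{107}{8} \right)}}{16} - \frac{4 \sqrt{6} \operatorname{atan}{\left(\frac{5 \sqrt{6}}{8} \right)}}{3} - \frac{2 \log{\left(\frac{107}{12} \right)}}{3} + \frac{2 \log{\left(\frac{11}{3} \right)}}{3} + \frac{4 \sqrt{6} \operatorname{atan}{\left(\frac{\sqrt{6}}{4} \right)}}{3} + \frac{5 \log{\left(\frac{11}{2} \right)}}{4} + \frac{69}{16}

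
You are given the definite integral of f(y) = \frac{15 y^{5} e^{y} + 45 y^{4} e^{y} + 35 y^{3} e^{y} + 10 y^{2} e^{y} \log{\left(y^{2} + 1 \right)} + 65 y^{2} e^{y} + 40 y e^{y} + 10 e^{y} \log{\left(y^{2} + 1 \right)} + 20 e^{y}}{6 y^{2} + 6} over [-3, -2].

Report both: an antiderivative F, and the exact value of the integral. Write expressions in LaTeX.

Antiderivative: F(y) = \frac{5 \left(y^{3} + \frac{4 y}{3} + \frac{2 \log{\left(y^{2} + 1 \right)}}{3}\right) e^{y}}{2}; value = - \frac{80}{3 e^{2}} - \frac{5 \log{\left(10 \right)}}{3 e^{3}} + \frac{5 \log{\left(5 \right)}}{3 e^{2}} + \frac{155}{2 e^{3}}

f has the shape u'v + uv' for u = \frac{5 y^{3}}{2} + \frac{10 y}{3} + \frac{5 \log{\left(y^{2} + 1 \right)}}{3} and v = e^{y} — it is the derivative of the product u*v.
F(y) = \frac{5 \left(y^{3} + \frac{4 y}{3} + \frac{2 \log{\left(y^{2} + 1 \right)}}{3}\right) e^{y}}{2} is an antiderivative of f.
Check: d/dy[\frac{5 \left(y^{3} + \frac{4 y}{3} + \frac{2 \log{\left(y^{2} + 1 \right)}}{3}\right) e^{y}}{2}] = \frac{15 y^{5} e^{y} + 45 y^{4} e^{y} + 35 y^{3} e^{y} + 10 y^{2} e^{y} \log{\left(y^{2} + 1 \right)} + 65 y^{2} e^{y} + 40 y e^{y} + 10 e^{y} \log{\left(y^{2} + 1 \right)} + 20 e^{y}}{6 y^{2} + 6} = f(y).
F(-2) = - \frac{80}{3 e^{2}} + \frac{5 \log{\left(5 \right)}}{3 e^{2}}; F(-3) = - \frac{155}{2 e^{3}} + \frac{5 \log{\left(10 \right)}}{3 e^{3}}.
Integral = F(-2) - F(-3) = - \frac{80}{3 e^{2}} - \frac{5 \log{\left(10 \right)}}{3 e^{3}} + \frac{5 \log{\left(5 \right)}}{3 e^{2}} + \frac{155}{2 e^{3}}.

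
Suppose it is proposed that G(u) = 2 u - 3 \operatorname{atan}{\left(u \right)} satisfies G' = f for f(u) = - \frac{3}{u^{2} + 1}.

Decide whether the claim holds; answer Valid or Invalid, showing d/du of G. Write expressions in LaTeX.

Invalid: d/du[G] - f = 2, which is not 0.

d/du[G] = \frac{2 u^{2} - 1}{u^{2} + 1}
d/du[G] - f(u) = 2 != 0.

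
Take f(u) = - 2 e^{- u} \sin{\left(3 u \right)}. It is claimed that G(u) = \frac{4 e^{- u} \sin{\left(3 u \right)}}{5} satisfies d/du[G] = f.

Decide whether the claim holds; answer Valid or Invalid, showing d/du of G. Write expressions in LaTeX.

Invalid: d/du[G] - f = \frac{\left(6 \sin{\left(3 u \right)} + 12 \cos{\left(3 u \right)}\right) e^{- u}}{5}, which is not 0.

d/du[G] = \frac{\left(- 4 \sin{\left(3 u \right)} + 12 \cos{\left(3 u \right)}\right) e^{- u}}{5}
d/du[G] - f(u) = \frac{\left(6 \sin{\left(3 u \right)} + 12 \cos{\left(3 u \right)}\right) e^{- u}}{5} != 0.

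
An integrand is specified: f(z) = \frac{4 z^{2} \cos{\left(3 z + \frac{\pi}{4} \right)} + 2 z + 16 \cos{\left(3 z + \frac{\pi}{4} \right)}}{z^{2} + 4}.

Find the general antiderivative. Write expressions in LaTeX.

F(z) = \log{\left(\frac{z^{2}}{2} + 2 \right)} + \frac{4 \sin{\left(3 z + \frac{\pi}{4} \right)}}{3} + C

Differentiate the proposed F(z) back; it has to land on f(z) exactly.
Check: d/dz[\log{\left(\frac{z^{2}}{2} + 2 \right)} + \frac{4 \sin{\left(3 z + \frac{\pi}{4} \right)}}{3}] = \frac{4 z^{2} \cos{\left(3 z + \frac{\pi}{4} \right)} + 2 z + 16 \cos{\left(3 z + \frac{\pi}{4} \right)}}{z^{2} + 4} = f(z).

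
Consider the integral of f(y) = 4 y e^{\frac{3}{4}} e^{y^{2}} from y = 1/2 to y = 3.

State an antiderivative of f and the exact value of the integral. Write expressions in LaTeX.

The substitution u = y^{2} + \frac{3}{4} works: f is exactly (dF/du)*(du/dy) for that inner function.
F(y) = 2 e^{y^{2} + \frac{3}{4}} is an antiderivative of f.
Check: d/dy[2 e^{y^{2} + \frac{3}{4}}] = 4 y e^{\frac{3}{4}} e^{y^{2}} = f(y).
F(3) = 2 e^{\frac{39}{4}}; F(1/2) = 2 e.
Integral = F(3) - F(1/2) = - 2 e + 2 e^{\frac{39}{4}}.

Antiderivative: F(y) = 2 e^{y^{2} + \frac{3}{4}}; value = - 2 e + 2 e^{\frac{39}{4}}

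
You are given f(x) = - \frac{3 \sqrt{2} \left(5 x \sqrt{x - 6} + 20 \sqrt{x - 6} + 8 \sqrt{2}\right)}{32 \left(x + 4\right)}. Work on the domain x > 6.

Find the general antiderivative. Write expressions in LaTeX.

F(x) = - \frac{5 \sqrt{2} x \sqrt{x - 6} - 30 \sqrt{2} \sqrt{x - 6} + 24 \log{\left(\frac{x}{2} + 2 \right)}}{16} + C

A candidate is checked by its d/dx: the result must match f(x).
Check: d/dx[- \frac{5 \sqrt{2} x \sqrt{x - 6} - 30 \sqrt{2} \sqrt{x - 6} + 24 \log{\left(\frac{x}{2} + 2 \right)}}{16}] = \frac{- 15 \sqrt{2} x^{2} + 30 \sqrt{2} x - 48 \sqrt{x - 6} + 360 \sqrt{2}}{32 x \sqrt{x - 6} + 128 \sqrt{x - 6}}, which equals f(x).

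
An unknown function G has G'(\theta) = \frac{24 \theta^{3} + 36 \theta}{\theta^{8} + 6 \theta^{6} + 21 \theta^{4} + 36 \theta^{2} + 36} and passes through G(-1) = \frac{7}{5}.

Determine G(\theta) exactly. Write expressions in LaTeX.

The substitution u = \frac{\theta^{4}}{3} + \theta^{2} + 2 works: G'(\theta) is exactly (dG/du)*(du/d\theta) for that inner function.
A general antiderivative is - \frac{2}{\frac{\theta^{4}}{3} + \theta^{2} + 2} + C.
The condition gives C = \frac{7}{5} - (- \frac{3}{5}) = 2.
So G(\theta) = \frac{2 \theta^{4} + 6 \theta^{2} + 6}{\theta^{4} + 3 \theta^{2} + 6}.
Check: d/d\theta[\frac{2 \theta^{4} + 6 \theta^{2} + 6}{\theta^{4} + 3 \theta^{2} + 6}] = \frac{24 \theta^{3} + 36 \theta}{\theta^{8} + 6 \theta^{6} + 21 \theta^{4} + 36 \theta^{2} + 36} = G'(\theta).

G(\theta) = \frac{2 \theta^{4} + 6 \theta^{2} + 6}{\theta^{4} + 3 \theta^{2} + 6}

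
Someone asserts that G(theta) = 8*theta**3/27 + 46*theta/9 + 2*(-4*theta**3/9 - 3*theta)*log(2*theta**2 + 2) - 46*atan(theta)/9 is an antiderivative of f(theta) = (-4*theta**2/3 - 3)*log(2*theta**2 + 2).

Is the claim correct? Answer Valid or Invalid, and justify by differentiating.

Invalid: d/dtheta[G] - f = (-12*theta**4*log(theta**2 + 1) - 12*theta**4*log(2) - 8*theta**4 - 39*theta**2*log(theta**2 + 1) - 54*theta**2 - 39*theta**2*log(2) - 27*log(theta**2 + 1) - 27*log(2))/(9*theta**2 + 9), which is not 0.

d/dtheta[G] = (-24*theta**4*log(theta**2 + 1) - 24*theta**4*log(2) - 8*theta**4 - 78*theta**2*log(theta**2 + 1) - 78*theta**2*log(2) - 54*theta**2 - 54*log(theta**2 + 1) - 54*log(2))/(9*theta**2 + 9)
d/dtheta[G] - f(theta) = (-12*theta**4*log(theta**2 + 1) - 12*theta**4*log(2) - 8*theta**4 - 39*theta**2*log(theta**2 + 1) - 54*theta**2 - 39*theta**2*log(2) - 27*log(theta**2 + 1) - 27*log(2))/(9*theta**2 + 9) != 0.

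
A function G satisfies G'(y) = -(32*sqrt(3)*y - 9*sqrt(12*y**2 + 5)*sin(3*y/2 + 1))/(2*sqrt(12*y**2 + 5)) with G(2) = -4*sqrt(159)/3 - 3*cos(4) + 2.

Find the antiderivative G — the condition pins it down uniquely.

G(y) = -(4*sqrt(3)*sqrt(12*y**2 + 5) + 9*cos(3*y/2 + 1) - 6)/3

Since d/dy undoes antidifferentiation here, G(y) must give back the stated G'(y).
A general antiderivative is -4*sqrt(4*y**2 + 5/3) - 3*cos(3*y/2 + 1) + C.
The condition gives C = -4*sqrt(159)/3 - 3*cos(4) + 2 - (-4*sqrt(159)/3 - 3*cos(4)) = 2.
So G(y) = -(4*sqrt(3)*sqrt(12*y**2 + 5) + 9*cos(3*y/2 + 1) - 6)/3.
Check: d/dy[-(4*sqrt(3)*sqrt(12*y**2 + 5) + 9*cos(3*y/2 + 1) - 6)/3] = (-32*sqrt(3)*y + 9*sqrt(12*y**2 + 5)*sin(3*y/2 + 1))/(2*sqrt(12*y**2 + 5)), which equals G'(y).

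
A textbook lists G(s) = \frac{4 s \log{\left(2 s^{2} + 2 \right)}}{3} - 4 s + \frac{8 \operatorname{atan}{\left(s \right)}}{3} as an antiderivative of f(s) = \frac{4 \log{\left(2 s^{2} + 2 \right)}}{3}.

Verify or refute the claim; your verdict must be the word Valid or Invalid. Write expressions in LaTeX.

d/ds[G] = \frac{4 \log{\left(s^{2} + 1 \right)}}{3} - \frac{4}{3} + \frac{4 \log{\left(2 \right)}}{3}
d/ds[G] - f(s) = - \frac{4}{3} != 0.

Invalid: d/ds[G] - f = - \frac{4}{3}, which is not 0.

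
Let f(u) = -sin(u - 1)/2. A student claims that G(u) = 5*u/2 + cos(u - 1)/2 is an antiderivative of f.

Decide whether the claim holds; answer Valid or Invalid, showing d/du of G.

d/du[G] = 5/2 - sin(u - 1)/2
d/du[G] - f(u) = 5/2 != 0.

Invalid: d/du[G] - f = 5/2, which is not 0.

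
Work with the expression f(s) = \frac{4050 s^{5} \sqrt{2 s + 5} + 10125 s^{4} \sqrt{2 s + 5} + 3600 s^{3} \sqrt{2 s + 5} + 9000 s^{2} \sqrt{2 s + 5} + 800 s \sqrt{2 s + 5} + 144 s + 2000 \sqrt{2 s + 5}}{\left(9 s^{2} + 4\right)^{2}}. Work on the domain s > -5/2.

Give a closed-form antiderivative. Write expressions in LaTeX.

An antiderivative is F(s) = \frac{180 s^{4} \sqrt{2 s + 5} + 900 s^{3} \sqrt{2 s + 5} + 1205 s^{2} \sqrt{2 s + 5} + 400 s \sqrt{2 s + 5} + 500 \sqrt{2 s + 5} - 8}{9 s^{2} + 4}.

A candidate is checked by its d/ds: the result must match f(s).
Check: d/ds[\frac{180 s^{4} \sqrt{2 s + 5} + 900 s^{3} \sqrt{2 s + 5} + 1205 s^{2} \sqrt{2 s + 5} + 400 s \sqrt{2 s + 5} + 500 \sqrt{2 s + 5} - 8}{9 s^{2} + 4}] = \frac{8100 s^{6} + 40500 s^{5} + 57825 s^{4} + 36000 s^{3} + 46600 s^{2} + 144 s \sqrt{2 s + 5} + 8000 s + 10000}{81 s^{4} \sqrt{2 s + 5} + 72 s^{2} \sqrt{2 s + 5} + 16 \sqrt{2 s + 5}}, which equals f(s).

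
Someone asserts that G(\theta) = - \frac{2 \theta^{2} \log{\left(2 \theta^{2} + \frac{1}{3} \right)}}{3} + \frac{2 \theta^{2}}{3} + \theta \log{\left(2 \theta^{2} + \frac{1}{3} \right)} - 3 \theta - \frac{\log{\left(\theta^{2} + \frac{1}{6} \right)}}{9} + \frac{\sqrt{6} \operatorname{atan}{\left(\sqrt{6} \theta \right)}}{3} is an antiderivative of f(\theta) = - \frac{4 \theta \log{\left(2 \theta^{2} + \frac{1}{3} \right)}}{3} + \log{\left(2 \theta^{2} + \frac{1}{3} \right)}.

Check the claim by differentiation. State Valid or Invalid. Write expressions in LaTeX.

Invalid: d/d\theta[G] - f = -1, which is not 0.

d/d\theta[G] = - \frac{4 \theta \log{\left(2 \theta^{2} + \frac{1}{3} \right)}}{3} + \log{\left(2 \theta^{2} + \frac{1}{3} \right)} - 1
d/d\theta[G] - f(\theta) = -1 != 0.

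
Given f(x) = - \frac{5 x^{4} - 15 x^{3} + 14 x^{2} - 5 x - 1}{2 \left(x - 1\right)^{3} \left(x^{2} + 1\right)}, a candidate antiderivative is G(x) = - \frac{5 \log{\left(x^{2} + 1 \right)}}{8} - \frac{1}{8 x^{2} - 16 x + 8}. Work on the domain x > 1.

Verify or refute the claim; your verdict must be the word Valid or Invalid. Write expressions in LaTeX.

d/dx[G] = \frac{- 5 x^{4} + 15 x^{3} - 14 x^{2} + 5 x + 1}{4 x^{5} - 12 x^{4} + 16 x^{3} - 16 x^{2} + 12 x - 4}
d/dx[G] - f(x) = \frac{5 x^{4} - 15 x^{3} + 14 x^{2} - 5 x - 1}{4 x^{5} - 12 x^{4} + 16 x^{3} - 16 x^{2} + 12 x - 4} != 0.

Invalid: d/dx[G] - f = \frac{5 x^{4} - 15 x^{3} + 14 x^{2} - 5 x - 1}{4 x^{5} - 12 x^{4} + 16 x^{3} - 16 x^{2} + 12 x - 4}, which is not 0.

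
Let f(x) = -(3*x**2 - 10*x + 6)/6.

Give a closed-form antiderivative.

An antiderivative is F(x) = x*(-x**2 + 5*x - 6)/6.

Any candidate F(x) must reproduce f(x) exactly when differentiated.
Check: d/dx[x*(-x**2 + 5*x - 6)/6] = -x**2/2 + 5*x/3 - 1, which equals f(x).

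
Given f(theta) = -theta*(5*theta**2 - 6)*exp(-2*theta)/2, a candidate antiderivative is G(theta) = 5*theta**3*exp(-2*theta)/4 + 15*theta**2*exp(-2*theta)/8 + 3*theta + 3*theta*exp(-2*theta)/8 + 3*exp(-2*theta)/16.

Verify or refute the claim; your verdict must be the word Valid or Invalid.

d/dtheta[G] = (-5*theta**3 + 6*theta + 6*exp(2*theta))*exp(-2*theta)/2
d/dtheta[G] - f(theta) = 3 != 0.

Invalid: d/dtheta[G] - f = 3, which is not 0.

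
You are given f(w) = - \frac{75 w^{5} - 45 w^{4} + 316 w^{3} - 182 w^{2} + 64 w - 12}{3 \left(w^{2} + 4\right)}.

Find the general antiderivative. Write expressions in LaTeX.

F(w) = \frac{- \left(15 w^{2} - 6 w + 2\right)^{2} + 24 \operatorname{atan}{\left(\frac{w}{2} \right)}}{36} + C

Check any antiderivative F(w) by computing F'(w) and comparing it with f(w).
Check: d/dw[\frac{- \left(15 w^{2} - 6 w + 2\right)^{2} + 24 \operatorname{atan}{\left(\frac{w}{2} \right)}}{36}] = \frac{- 75 w^{5} + 45 w^{4} - 316 w^{3} + 182 w^{2} - 64 w + 12}{3 w^{2} + 12}, which equals f(w).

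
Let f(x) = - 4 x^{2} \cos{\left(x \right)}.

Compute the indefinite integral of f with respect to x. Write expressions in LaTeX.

F(x) = - 4 x^{2} \sin{\left(x \right)} - 8 x \cos{\left(x \right)} + 8 \sin{\left(x \right)} + C

Whatever form F(x) takes, F'(x) = f(x) is non-negotiable.
Check: d/dx[- 4 x^{2} \sin{\left(x \right)} - 8 x \cos{\left(x \right)} + 8 \sin{\left(x \right)}] = - 4 x^{2} \cos{\left(x \right)} = f(x).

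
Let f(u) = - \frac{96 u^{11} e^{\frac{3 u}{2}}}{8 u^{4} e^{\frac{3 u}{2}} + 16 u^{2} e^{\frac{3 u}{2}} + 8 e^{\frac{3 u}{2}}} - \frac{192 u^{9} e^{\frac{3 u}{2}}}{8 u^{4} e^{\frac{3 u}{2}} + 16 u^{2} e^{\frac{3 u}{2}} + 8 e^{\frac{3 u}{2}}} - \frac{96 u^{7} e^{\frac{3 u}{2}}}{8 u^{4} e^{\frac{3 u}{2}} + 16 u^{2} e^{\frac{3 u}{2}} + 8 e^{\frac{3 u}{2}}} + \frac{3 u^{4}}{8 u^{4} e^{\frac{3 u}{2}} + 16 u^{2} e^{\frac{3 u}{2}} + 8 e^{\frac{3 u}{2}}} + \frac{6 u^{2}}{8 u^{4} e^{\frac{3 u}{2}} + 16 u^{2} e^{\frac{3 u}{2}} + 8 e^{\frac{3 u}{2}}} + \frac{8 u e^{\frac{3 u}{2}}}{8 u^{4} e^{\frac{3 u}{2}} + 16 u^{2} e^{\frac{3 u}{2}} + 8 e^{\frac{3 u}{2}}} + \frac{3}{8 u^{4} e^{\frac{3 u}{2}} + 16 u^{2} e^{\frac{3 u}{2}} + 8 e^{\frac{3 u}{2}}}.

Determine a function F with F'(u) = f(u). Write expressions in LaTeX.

The integrand splits into summands that can be handled one at a time.
Check: d/du[- \frac{3 u^{8}}{2} - \frac{e^{- \frac{3 u}{2}}}{4} - \frac{1}{2 u^{2} + 2}] = \frac{- 96 u^{11} e^{\frac{3 u}{2}} - 192 u^{9} e^{\frac{3 u}{2}} - 96 u^{7} e^{\frac{3 u}{2}} + 3 u^{4} + 6 u^{2} + 8 u e^{\frac{3 u}{2}} + 3}{8 u^{4} e^{\frac{3 u}{2}} + 16 u^{2} e^{\frac{3 u}{2}} + 8 e^{\frac{3 u}{2}}}, which equals f(u).

An antiderivative is F(u) = - \frac{3 u^{8}}{2} - \frac{e^{- \frac{3 u}{2}}}{4} - \frac{1}{2 u^{2} + 2}.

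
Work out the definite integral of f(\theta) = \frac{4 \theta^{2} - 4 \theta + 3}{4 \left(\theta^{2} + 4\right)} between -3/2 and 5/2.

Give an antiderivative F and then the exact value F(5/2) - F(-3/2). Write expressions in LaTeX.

Antiderivative: F(\theta) = \theta - \frac{\log{\left(\theta^{2} + 4 \right)}}{2} - \frac{13 \operatorname{atan}{\left(\frac{\theta}{2} \right)}}{8}; value = - \frac{13 \operatorname{atan}{\left(\frac{5}{4} \right)}}{8} - \frac{\log{\left(\frac{41}{4} \right)}}{2} - \frac{13 \operatorname{atan}{\left(\frac{3}{4} \right)}}{8} + \frac{\log{\left(\frac{25}{4} \right)}}{2} + 4

Recover f(\theta) by differentiating a candidate F(\theta); any mismatch rules it out.
F(\theta) = \theta - \frac{\log{\left(\theta^{2} + 4 \right)}}{2} - \frac{13 \operatorname{atan}{\left(\frac{\theta}{2} \right)}}{8} is an antiderivative of f.
Check: d/d\theta[\theta - \frac{\log{\left(\theta^{2} + 4 \right)}}{2} - \frac{13 \operatorname{atan}{\left(\frac{\theta}{2} \right)}}{8}] = \frac{4 \theta^{2} - 4 \theta + 3}{4 \theta^{2} + 16}, which equals f(\theta).
F(5/2) = - \frac{13 \operatorname{atan}{\left(\frac{5}{4} \right)}}{8} - \frac{\log{\left(\frac{41}{4} \right)}}{2} + \frac{5}{2}; F(-3/2) = - \frac{3}{2} - \frac{\log{\left(\frac{25}{4} \right)}}{2} + \frac{13 \operatorname{atan}{\left(\frac{3}{4} \right)}}{8}.
Integral = F(5/2) - F(-3/2) = - \frac{13 \operatorname{atan}{\left(\frac{5}{4} \right)}}{8} - \frac{\log{\left(\frac{41}{4} \right)}}{2} - \frac{13 \operatorname{atan}{\left(\frac{3}{4} \right)}}{8} + \frac{\log{\left(\frac{25}{4} \right)}}{2} + 4.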